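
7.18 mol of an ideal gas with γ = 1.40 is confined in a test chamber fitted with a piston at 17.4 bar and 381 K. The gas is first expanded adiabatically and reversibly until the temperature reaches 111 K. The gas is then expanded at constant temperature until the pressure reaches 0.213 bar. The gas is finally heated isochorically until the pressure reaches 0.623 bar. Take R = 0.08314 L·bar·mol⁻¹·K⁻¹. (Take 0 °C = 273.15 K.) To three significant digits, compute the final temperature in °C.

T₄ ≈ 51.5 °C

From PV = nRT: V₁ = nRT₁/P₁ = 13.07 L.
Adiabatic (γ = 1.40), T V^(γ−1) and P V^γ constant: P₂ = P₁·(T₂/T₁)^(γ/(γ−1)) = 0.2322 bar; V₂ = V₁·(T₁/T₂)^(1/(γ−1)) = 285.3 L.
Isothermal, so P V is constant: T₃ = T₂; V₃ = V₂·(P₂/P₃) = 311.1 L.
Isochoric, so P/T is constant: V₄ = V₃; T₄ = T₃·(P₄/P₃) = 324.7 K.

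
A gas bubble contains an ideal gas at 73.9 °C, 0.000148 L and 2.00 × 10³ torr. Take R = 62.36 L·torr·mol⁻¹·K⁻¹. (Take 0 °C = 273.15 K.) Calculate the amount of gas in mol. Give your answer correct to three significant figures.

n ≈ 1.37e-05 mol

Convert: T = 347.05 K.
PV = nRT ⇒ n = PV/(RT) = (2.00e+03 × 0.000148) / (62.36 × 347.05)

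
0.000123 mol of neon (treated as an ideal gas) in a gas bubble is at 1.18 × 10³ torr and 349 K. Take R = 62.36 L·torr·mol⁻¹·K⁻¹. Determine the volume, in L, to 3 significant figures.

V ≈ 0.00227 L

PV = nRT ⇒ V = nRT/P = (0.000123 × 62.36 × 349) / 1.18e+03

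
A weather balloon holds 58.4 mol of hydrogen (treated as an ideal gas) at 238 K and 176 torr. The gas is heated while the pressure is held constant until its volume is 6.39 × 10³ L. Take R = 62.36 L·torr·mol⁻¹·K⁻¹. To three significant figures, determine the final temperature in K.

T₂ ≈ 309 K

From PV = nRT: V₁ = nRT₁/P₁ = 4925 L.
Isobaric, so V/T is constant: P₂ = P₁; T₂ = T₁·(V₂/V₁) = 308.8 K.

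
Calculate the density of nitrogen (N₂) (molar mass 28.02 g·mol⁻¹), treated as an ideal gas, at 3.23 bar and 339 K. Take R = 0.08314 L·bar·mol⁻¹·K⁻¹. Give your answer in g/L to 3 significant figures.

ρ ≈ 3.21 g/L

ρ = PM/(RT) = (3.23 × 28.02) / (0.08314 × 339.0)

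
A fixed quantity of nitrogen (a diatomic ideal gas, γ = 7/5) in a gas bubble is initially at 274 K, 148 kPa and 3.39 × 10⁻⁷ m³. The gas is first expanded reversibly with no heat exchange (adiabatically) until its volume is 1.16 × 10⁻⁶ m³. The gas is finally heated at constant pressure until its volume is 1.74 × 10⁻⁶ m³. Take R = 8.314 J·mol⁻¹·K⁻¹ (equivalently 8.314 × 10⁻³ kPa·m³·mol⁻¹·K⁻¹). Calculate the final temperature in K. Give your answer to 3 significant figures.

T₃ ≈ 251 K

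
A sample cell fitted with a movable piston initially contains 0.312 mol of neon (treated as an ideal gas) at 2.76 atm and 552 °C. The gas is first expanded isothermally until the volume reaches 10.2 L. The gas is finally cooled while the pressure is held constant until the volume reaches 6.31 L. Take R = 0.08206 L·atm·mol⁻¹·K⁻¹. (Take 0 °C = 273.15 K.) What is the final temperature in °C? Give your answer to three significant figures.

Convert: T₁ = 825.1 K.
From PV = nRT: V₁ = nRT₁/P₁ = 7.654 L.
T constant ⇒ Boyle's law P V = const: T₂ = T₁; P₂ = P₁·(V₁/V₂) = 2.071 atm.
P constant ⇒ V ∝ T: P₃ = P₂; T₃ = T₂·(V₃/V₂) = 510.5 K.

T₃ ≈ 237 °C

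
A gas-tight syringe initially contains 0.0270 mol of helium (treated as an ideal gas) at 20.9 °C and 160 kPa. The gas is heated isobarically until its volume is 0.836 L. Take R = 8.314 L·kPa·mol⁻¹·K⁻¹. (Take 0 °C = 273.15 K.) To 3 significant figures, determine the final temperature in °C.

T₂ ≈ 323 °C

Convert: T₁ = 294.0 K.
From PV = nRT: V₁ = nRT₁/P₁ = 0.4125 L.
P constant ⇒ V ∝ T: P₂ = P₁; T₂ = T₁·(V₂/V₁) = 595.9 K.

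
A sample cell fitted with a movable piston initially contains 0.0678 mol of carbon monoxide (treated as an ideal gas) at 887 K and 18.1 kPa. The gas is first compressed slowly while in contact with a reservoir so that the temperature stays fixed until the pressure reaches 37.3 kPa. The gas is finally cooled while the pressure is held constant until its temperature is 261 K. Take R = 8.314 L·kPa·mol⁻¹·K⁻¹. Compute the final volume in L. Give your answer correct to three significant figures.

V₃ ≈ 3.94 L

From PV = nRT: V₁ = nRT₁/P₁ = 27.62 L.
Isothermal, so P V is constant: T₂ = T₁; V₂ = V₁·(P₁/P₂) = 13.40 L.
P constant ⇒ V ∝ T: P₃ = P₂; V₃ = V₂·(T₃/T₂) = 3.944 L.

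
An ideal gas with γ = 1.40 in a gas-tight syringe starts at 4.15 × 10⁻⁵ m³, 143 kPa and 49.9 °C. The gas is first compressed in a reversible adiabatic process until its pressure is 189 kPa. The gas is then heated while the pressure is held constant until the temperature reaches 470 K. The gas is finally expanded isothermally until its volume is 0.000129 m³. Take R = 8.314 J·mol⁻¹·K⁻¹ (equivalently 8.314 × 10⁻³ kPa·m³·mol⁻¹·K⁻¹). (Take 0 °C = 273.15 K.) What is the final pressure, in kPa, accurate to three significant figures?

P₄ ≈ 66.9 kPa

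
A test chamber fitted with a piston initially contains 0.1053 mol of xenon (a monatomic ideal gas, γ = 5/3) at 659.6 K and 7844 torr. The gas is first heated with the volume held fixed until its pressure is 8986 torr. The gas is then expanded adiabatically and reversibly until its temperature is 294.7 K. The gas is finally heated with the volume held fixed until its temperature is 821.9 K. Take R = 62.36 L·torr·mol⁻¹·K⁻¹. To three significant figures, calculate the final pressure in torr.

From PV = nRT: V₁ = nRT₁/P₁ = 0.5522 L.
Isochoric, so P/T is constant: V₂ = V₁; T₂ = T₁·(P₂/P₁) = 755.6 K.
Reversible adiabatic, γ = 5/3: P₃ = P₂·(T₃/T₂)^(γ/(γ−1)) = 853.6 torr; V₃ = V₂·(T₂/T₃)^(1/(γ−1)) = 2.267 L.
V constant ⇒ P ∝ T: V₄ = V₃; P₄ = P₃·(T₄/T₃) = 2381 torr.

P₄ ≈ 2.38e+03 torr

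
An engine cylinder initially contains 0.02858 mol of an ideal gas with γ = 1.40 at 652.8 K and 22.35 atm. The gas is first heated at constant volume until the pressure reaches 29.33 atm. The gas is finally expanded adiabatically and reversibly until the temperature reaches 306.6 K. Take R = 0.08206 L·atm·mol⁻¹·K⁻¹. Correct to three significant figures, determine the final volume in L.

From PV = nRT: V₁ = nRT₁/P₁ = 0.06850 L.
Isochoric, so P/T is constant: V₂ = V₁; T₂ = T₁·(P₂/P₁) = 856.7 K.
Adiabatic (γ = 1.40), T V^(γ−1) and P V^γ constant: P₃ = P₂·(T₃/T₂)^(γ/(γ−1)) = 0.8044 atm; V₃ = V₂·(T₂/T₃)^(1/(γ−1)) = 0.8939 L.

V₃ ≈ 0.894 L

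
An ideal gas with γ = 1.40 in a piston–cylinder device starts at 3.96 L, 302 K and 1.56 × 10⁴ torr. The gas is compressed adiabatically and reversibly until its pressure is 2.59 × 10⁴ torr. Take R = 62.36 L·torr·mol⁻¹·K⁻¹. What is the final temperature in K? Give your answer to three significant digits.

Reversible adiabatic, γ = 1.40: T₂ = T₁·(P₂/P₁)^((γ−1)/γ) = 349.1 K; V₂ = V₁·(P₁/P₂)^(1/γ) = 2.757 L.

T₂ ≈ 349 K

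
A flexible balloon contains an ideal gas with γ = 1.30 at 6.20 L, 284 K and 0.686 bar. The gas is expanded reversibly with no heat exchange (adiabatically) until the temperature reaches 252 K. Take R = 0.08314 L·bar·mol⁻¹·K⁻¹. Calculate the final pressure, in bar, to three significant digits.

P₂ ≈ 0.409 bar

Adiabatic (γ = 1.30), T V^(γ−1) and P V^γ constant: P₂ = P₁·(T₂/T₁)^(γ/(γ−1)) = 0.4086 bar; V₂ = V₁·(T₁/T₂)^(1/(γ−1)) = 9.235 L.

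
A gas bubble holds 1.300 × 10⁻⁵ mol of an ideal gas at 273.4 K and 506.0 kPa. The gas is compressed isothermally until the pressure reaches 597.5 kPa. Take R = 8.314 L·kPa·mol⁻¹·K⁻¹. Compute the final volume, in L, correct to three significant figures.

From PV = nRT: V₁ = nRT₁/P₁ = 5.840e-05 L.
T constant ⇒ Boyle's law P V = const: T₂ = T₁; V₂ = V₁·(P₁/P₂) = 4.946e-05 L.

V₂ ≈ 4.95e-05 L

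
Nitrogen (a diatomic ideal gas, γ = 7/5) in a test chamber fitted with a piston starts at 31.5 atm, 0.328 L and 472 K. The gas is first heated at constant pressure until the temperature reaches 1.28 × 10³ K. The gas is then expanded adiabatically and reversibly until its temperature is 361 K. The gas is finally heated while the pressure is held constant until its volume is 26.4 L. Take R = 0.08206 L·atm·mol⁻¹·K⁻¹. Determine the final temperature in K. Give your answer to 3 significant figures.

T₄ ≈ 453 K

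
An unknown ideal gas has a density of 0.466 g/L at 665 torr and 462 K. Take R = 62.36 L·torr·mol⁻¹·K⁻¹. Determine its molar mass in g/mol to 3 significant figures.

ρ = PM/(RT) ⇒ M = ρRT/P = (0.466 × 62.36 × 462.0) / 665

M ≈ 20.2 g/mol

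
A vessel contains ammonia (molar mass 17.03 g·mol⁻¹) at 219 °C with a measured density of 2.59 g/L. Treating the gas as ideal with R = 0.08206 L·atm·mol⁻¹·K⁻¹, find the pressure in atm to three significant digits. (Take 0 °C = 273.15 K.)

P ≈ 6.14 atm

ρ = PM/(RT) ⇒ P = ρRT/M = (2.59 × 0.08206 × 492.1) / 17.03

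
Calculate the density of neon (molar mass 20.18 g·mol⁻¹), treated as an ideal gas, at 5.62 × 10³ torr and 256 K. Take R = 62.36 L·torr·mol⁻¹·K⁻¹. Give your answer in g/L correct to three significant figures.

ρ = PM/(RT) = (5.62e+03 × 20.18) / (62.36 × 256.0)

ρ ≈ 7.10 g/L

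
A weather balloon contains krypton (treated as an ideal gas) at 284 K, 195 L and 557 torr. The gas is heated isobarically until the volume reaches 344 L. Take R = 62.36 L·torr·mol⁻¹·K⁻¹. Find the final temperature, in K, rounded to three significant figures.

Isobaric, so V/T is constant: P₂ = P₁; T₂ = T₁·(V₂/V₁) = 501.0 K.

T₂ ≈ 501 K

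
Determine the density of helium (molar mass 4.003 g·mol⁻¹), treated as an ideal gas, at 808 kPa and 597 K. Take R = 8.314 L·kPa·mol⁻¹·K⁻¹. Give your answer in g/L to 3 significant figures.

ρ ≈ 0.652 g/L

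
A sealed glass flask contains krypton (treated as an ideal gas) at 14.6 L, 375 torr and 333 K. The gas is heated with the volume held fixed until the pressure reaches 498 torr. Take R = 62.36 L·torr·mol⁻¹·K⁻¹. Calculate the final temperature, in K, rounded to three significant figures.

V constant ⇒ P ∝ T: V₂ = V₁; T₂ = T₁·(P₂/P₁) = 442.2 K.

T₂ ≈ 442 K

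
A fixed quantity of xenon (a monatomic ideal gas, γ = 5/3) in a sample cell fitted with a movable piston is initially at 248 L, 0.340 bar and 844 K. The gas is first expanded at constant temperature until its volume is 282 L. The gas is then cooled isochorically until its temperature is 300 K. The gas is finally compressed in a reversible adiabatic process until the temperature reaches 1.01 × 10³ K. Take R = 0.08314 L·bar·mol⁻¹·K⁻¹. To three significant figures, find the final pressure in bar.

P₄ ≈ 2.21 bar

T constant ⇒ Boyle's law P V = const: T₂ = T₁; P₂ = P₁·(V₁/V₂) = 0.2990 bar.
V constant ⇒ P ∝ T: V₃ = V₂; P₃ = P₂·(T₃/T₂) = 0.1063 bar.
Reversible adiabatic, γ = 5/3: P₄ = P₃·(T₄/T₃)^(γ/(γ−1)) = 2.210 bar; V₄ = V₃·(T₃/T₄)^(1/(γ−1)) = 45.65 L.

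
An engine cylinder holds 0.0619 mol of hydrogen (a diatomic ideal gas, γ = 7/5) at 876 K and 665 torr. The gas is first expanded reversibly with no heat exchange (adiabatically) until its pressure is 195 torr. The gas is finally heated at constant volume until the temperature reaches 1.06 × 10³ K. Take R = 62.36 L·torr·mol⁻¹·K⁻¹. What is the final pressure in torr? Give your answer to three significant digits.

From PV = nRT: V₁ = nRT₁/P₁ = 5.085 L.
Reversible adiabatic, γ = 7/5: T₂ = T₁·(P₂/P₁)^((γ−1)/γ) = 617.0 K; V₂ = V₁·(P₁/P₂)^(1/γ) = 12.21 L.
Isochoric, so P/T is constant: V₃ = V₂; P₃ = P₂·(T₃/T₂) = 335.0 torr.

P₃ ≈ 335 torr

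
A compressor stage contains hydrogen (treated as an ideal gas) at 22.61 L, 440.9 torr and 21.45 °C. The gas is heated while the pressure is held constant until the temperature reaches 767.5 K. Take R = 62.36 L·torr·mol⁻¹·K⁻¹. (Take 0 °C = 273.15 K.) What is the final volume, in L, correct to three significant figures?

V₂ ≈ 58.9 L

Convert: T₁ = 294.6 K.
P constant ⇒ V ∝ T: P₂ = P₁; V₂ = V₁·(T₂/T₁) = 58.90 L.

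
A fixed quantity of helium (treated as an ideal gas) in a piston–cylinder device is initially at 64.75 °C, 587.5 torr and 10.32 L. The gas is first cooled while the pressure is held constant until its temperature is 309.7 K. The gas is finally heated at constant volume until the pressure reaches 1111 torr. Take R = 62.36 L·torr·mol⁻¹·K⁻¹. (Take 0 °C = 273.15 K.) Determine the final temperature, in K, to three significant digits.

T₃ ≈ 586 K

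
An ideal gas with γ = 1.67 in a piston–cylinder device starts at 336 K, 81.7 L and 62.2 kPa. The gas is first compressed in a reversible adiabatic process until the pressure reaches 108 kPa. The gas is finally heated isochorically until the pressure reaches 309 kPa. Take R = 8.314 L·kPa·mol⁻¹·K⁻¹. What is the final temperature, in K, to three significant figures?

T₃ ≈ 1.20e+03 K

Reversible adiabatic, γ = 1.67: T₂ = T₁·(P₂/P₁)^((γ−1)/γ) = 419.3 K; V₂ = V₁·(P₁/P₂)^(1/γ) = 58.71 L.
V constant ⇒ P ∝ T: V₃ = V₂; T₃ = T₂·(P₃/P₂) = 1200 K.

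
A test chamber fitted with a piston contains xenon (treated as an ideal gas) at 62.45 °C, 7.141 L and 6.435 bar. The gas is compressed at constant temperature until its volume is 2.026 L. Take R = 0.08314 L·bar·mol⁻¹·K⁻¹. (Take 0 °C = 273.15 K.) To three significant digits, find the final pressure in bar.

P₂ ≈ 22.7 bar

Convert: T₁ = 335.6 K.
Isothermal, so P V is constant: T₂ = T₁; P₂ = P₁·(V₁/V₂) = 22.68 bar.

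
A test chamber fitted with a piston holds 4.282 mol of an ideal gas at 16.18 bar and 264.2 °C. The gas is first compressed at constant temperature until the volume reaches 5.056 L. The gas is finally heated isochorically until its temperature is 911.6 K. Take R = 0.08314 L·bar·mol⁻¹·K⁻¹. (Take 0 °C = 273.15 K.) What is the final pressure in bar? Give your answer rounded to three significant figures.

Convert: T₁ = 537.3 K.
From PV = nRT: V₁ = nRT₁/P₁ = 11.82 L.
Isothermal, so P V is constant: T₂ = T₁; P₂ = P₁·(V₁/V₂) = 37.84 bar.
Isochoric, so P/T is constant: V₃ = V₂; P₃ = P₂·(T₃/T₂) = 64.19 bar.

P₃ ≈ 64.2 bar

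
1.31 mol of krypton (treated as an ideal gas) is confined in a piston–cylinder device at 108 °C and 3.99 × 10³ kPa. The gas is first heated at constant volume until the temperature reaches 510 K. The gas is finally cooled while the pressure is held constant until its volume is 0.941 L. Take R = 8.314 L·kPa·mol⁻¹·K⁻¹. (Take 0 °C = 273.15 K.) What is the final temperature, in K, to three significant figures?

Convert: T₁ = 381.1 K.
From PV = nRT: V₁ = nRT₁/P₁ = 1.040 L.
V constant ⇒ P ∝ T: V₂ = V₁; P₂ = P₁·(T₂/T₁) = 5339 kPa.
P constant ⇒ V ∝ T: P₃ = P₂; T₃ = T₂·(V₃/V₂) = 461.3 K.

T₃ ≈ 461 K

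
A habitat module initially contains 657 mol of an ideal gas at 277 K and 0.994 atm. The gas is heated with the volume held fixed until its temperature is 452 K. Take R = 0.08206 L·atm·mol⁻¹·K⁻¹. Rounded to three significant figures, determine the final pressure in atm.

From PV = nRT: V₁ = nRT₁/P₁ = 1.502e+04 L.
Isochoric, so P/T is constant: V₂ = V₁; P₂ = P₁·(T₂/T₁) = 1.622 atm.

P₂ ≈ 1.62 atm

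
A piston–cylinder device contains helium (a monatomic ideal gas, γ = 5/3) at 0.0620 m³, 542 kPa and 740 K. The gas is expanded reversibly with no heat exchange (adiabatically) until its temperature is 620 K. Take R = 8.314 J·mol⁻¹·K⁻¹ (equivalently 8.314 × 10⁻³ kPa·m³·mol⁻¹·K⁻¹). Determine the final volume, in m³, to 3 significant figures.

Adiabatic (γ = 5/3), T V^(γ−1) and P V^γ constant: P₂ = P₁·(T₂/T₁)^(γ/(γ−1)) = 348.3 kPa; V₂ = V₁·(T₁/T₂)^(1/(γ−1)) = 0.08084 m³.

V₂ ≈ 0.0808 m³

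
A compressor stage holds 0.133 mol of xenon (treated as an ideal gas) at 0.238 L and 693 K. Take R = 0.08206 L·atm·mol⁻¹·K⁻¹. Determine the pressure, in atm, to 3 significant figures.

P ≈ 31.8 atm

PV = nRT ⇒ P = nRT/V = (0.133 × 0.08206 × 693) / 0.238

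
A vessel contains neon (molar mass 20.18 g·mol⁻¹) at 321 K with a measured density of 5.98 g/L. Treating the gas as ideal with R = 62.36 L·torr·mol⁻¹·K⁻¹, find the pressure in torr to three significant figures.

P ≈ 5.93e+03 torr

ρ = PM/(RT) ⇒ P = ρRT/M = (5.98 × 62.36 × 321.0) / 20.18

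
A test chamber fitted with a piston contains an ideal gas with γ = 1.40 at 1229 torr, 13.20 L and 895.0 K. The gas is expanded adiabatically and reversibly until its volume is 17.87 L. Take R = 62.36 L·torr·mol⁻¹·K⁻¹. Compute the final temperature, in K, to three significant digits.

T₂ ≈ 793 K

Reversible adiabatic, γ = 1.40: T₂ = T₁·(V₁/V₂)^(γ−1) = 792.9 K; P₂ = P₁·(V₁/V₂)^γ = 804.2 torr.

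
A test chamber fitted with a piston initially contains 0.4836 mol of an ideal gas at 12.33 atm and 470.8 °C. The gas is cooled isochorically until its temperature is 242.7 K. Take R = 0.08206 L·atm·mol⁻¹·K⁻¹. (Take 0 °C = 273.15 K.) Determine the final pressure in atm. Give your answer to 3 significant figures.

Convert: T₁ = 744.0 K.
From PV = nRT: V₁ = nRT₁/P₁ = 2.394 L.
V constant ⇒ P ∝ T: V₂ = V₁; P₂ = P₁·(T₂/T₁) = 4.022 atm.

P₂ ≈ 4.02 atm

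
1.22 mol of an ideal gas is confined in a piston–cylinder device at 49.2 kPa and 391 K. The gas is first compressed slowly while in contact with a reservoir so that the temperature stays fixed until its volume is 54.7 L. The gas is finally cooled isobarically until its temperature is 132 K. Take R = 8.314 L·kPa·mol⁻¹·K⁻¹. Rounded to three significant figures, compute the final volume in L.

From PV = nRT: V₁ = nRT₁/P₁ = 80.61 L.
T constant ⇒ Boyle's law P V = const: T₂ = T₁; P₂ = P₁·(V₁/V₂) = 72.50 kPa.
Isobaric, so V/T is constant: P₃ = P₂; V₃ = V₂·(T₃/T₂) = 18.47 L.

V₃ ≈ 18.5 L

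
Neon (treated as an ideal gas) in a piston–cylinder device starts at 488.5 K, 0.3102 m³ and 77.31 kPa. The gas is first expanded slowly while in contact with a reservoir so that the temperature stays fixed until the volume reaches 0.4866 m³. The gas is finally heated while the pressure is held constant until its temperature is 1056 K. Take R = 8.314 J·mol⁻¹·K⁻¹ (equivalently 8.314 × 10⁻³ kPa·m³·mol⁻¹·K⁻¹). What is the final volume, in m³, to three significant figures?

V₃ ≈ 1.05 m³

T constant ⇒ Boyle's law P V = const: T₂ = T₁; P₂ = P₁·(V₁/V₂) = 49.28 kPa.
Isobaric, so V/T is constant: P₃ = P₂; V₃ = V₂·(T₃/T₂) = 1.052 m³.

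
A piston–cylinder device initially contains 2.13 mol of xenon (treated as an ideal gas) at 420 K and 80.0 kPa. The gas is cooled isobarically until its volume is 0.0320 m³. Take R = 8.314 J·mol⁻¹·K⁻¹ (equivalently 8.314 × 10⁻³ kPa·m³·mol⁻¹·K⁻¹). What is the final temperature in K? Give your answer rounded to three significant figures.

T₂ ≈ 145 K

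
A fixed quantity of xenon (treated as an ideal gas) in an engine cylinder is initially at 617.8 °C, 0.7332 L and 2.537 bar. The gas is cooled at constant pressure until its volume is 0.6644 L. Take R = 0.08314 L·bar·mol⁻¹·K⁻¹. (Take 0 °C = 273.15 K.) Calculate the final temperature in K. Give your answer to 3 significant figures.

Convert: T₁ = 890.9 K.
Isobaric, so V/T is constant: P₂ = P₁; T₂ = T₁·(V₂/V₁) = 807.3 K.

T₂ ≈ 807 K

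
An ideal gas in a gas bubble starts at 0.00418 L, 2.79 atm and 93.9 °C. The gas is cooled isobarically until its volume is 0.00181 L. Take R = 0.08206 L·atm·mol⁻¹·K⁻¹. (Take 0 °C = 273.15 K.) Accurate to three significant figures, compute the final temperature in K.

Convert: T₁ = 367.0 K.
Isobaric, so V/T is constant: P₂ = P₁; T₂ = T₁·(V₂/V₁) = 158.9 K.

T₂ ≈ 159 K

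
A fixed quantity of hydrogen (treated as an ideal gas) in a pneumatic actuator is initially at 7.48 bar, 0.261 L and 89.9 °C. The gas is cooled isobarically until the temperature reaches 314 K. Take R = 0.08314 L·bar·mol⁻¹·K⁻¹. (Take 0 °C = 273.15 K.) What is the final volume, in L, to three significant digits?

Convert: T₁ = 363.0 K.
P constant ⇒ V ∝ T: P₂ = P₁; V₂ = V₁·(T₂/T₁) = 0.2257 L.

V₂ ≈ 0.226 L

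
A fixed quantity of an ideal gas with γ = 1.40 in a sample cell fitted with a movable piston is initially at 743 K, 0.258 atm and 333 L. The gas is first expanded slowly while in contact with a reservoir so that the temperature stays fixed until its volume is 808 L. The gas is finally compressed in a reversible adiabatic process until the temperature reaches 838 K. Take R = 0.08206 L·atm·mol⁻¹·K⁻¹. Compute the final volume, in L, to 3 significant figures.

T constant ⇒ Boyle's law P V = const: T₂ = T₁; P₂ = P₁·(V₁/V₂) = 0.1063 atm.
Adiabatic (γ = 1.40), T V^(γ−1) and P V^γ constant: P₃ = P₂·(T₃/T₂)^(γ/(γ−1)) = 0.1620 atm; V₃ = V₂·(T₂/T₃)^(1/(γ−1)) = 598.1 L.

V₃ ≈ 598 L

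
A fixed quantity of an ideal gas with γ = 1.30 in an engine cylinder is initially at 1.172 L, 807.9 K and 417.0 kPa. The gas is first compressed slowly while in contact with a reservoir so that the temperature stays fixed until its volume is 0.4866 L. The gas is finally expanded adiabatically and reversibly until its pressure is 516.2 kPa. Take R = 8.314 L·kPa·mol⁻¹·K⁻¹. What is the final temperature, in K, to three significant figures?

T₃ ≈ 693 K

T constant ⇒ Boyle's law P V = const: T₂ = T₁; P₂ = P₁·(V₁/V₂) = 1004 kPa.
Adiabatic (γ = 1.30), T V^(γ−1) and P V^γ constant: T₃ = T₂·(P₃/P₂)^((γ−1)/γ) = 692.9 K; V₃ = V₂·(P₂/P₃)^(1/γ) = 0.8120 L.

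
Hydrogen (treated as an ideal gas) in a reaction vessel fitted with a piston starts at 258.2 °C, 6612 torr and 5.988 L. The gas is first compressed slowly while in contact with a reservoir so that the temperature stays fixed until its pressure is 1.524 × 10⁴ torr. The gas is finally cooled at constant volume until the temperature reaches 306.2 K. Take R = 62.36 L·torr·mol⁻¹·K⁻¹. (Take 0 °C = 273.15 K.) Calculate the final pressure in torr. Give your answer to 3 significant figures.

Convert: T₁ = 531.3 K.
T constant ⇒ Boyle's law P V = const: T₂ = T₁; V₂ = V₁·(P₁/P₂) = 2.598 L.
V constant ⇒ P ∝ T: V₃ = V₂; P₃ = P₂·(T₃/T₂) = 8782 torr.

P₃ ≈ 8.78e+03 torr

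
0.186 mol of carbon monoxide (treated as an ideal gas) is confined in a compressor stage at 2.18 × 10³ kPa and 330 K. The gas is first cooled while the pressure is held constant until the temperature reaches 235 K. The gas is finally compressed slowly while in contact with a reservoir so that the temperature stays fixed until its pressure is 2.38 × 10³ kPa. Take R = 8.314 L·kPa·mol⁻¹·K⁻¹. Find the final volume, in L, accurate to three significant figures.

V₃ ≈ 0.153 L

From PV = nRT: V₁ = nRT₁/P₁ = 0.2341 L.
P constant ⇒ V ∝ T: P₂ = P₁; V₂ = V₁·(T₂/T₁) = 0.1667 L.
T constant ⇒ Boyle's law P V = const: T₃ = T₂; V₃ = V₂·(P₂/P₃) = 0.1527 L.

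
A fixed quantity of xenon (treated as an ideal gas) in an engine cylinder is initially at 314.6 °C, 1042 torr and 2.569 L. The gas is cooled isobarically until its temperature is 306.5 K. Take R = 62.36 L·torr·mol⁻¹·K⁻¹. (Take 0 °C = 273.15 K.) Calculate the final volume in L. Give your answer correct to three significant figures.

Convert: T₁ = 587.8 K.
Isobaric, so V/T is constant: P₂ = P₁; V₂ = V₁·(T₂/T₁) = 1.340 L.

V₂ ≈ 1.34 L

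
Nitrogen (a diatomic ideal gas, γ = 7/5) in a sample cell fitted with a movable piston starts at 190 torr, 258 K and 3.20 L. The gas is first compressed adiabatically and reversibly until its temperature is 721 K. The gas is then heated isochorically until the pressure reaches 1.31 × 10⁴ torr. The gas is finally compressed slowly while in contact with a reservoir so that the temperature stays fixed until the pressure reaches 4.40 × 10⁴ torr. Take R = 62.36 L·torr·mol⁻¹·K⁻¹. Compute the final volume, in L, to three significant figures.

V₄ ≈ 0.0730 L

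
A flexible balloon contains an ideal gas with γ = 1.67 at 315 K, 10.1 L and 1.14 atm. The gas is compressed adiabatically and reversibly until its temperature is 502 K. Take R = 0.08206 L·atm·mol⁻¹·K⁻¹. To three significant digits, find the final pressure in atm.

Adiabatic (γ = 1.67), T V^(γ−1) and P V^γ constant: P₂ = P₁·(T₂/T₁)^(γ/(γ−1)) = 3.642 atm; V₂ = V₁·(T₁/T₂)^(1/(γ−1)) = 5.038 L.

P₂ ≈ 3.64 atm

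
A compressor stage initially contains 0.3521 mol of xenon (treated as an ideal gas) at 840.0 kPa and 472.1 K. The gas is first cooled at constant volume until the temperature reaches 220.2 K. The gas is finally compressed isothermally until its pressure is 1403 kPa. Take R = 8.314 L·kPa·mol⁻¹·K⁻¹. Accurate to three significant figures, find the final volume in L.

V₃ ≈ 0.459 L

From PV = nRT: V₁ = nRT₁/P₁ = 1.645 L.
V constant ⇒ P ∝ T: V₂ = V₁; P₂ = P₁·(T₂/T₁) = 391.8 kPa.
Isothermal, so P V is constant: T₃ = T₂; V₃ = V₂·(P₂/P₃) = 0.4594 L.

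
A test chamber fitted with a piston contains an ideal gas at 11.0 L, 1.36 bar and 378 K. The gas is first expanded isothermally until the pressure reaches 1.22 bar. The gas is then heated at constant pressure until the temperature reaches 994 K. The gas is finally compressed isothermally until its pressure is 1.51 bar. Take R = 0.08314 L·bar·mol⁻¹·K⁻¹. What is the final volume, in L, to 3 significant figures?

V₄ ≈ 26.1 L

T constant ⇒ Boyle's law P V = const: T₂ = T₁; V₂ = V₁·(P₁/P₂) = 12.26 L.
P constant ⇒ V ∝ T: P₃ = P₂; V₃ = V₂·(T₃/T₂) = 32.25 L.
T constant ⇒ Boyle's law P V = const: T₄ = T₃; V₄ = V₃·(P₃/P₄) = 26.05 L.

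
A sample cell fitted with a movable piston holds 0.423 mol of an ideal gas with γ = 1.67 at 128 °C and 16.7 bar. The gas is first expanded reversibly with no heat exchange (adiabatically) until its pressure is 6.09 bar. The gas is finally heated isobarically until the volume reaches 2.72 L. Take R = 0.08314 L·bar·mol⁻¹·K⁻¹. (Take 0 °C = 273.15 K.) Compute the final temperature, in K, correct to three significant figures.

T₃ ≈ 471 K

Convert: T₁ = 401.1 K.
From PV = nRT: V₁ = nRT₁/P₁ = 0.8448 L.
Reversible adiabatic, γ = 1.67: T₂ = T₁·(P₂/P₁)^((γ−1)/γ) = 267.6 K; V₂ = V₁·(P₁/P₂)^(1/γ) = 1.546 L.
P constant ⇒ V ∝ T: P₃ = P₂; T₃ = T₂·(V₃/V₂) = 471.0 K.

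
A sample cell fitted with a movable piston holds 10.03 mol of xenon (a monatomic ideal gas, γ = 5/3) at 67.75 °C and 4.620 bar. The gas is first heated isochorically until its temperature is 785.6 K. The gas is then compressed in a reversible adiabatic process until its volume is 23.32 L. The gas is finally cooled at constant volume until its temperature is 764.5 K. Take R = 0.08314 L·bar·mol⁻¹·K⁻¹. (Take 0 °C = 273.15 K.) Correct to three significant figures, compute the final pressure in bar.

P₄ ≈ 27.3 bar

Convert: T₁ = 340.9 K.
From PV = nRT: V₁ = nRT₁/P₁ = 61.53 L.
V constant ⇒ P ∝ T: V₂ = V₁; P₂ = P₁·(T₂/T₁) = 10.65 bar.
Adiabatic (γ = 5/3), T V^(γ−1) and P V^γ constant: T₃ = T₂·(V₂/V₃)^(γ−1) = 1500 K; P₃ = P₂·(V₂/V₃)^γ = 53.64 bar.
V constant ⇒ P ∝ T: V₄ = V₃; P₄ = P₃·(T₄/T₃) = 27.34 bar.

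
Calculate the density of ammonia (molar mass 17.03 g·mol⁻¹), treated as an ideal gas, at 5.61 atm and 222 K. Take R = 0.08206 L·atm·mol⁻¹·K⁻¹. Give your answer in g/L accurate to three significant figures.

ρ ≈ 5.24 g/L

ρ = PM/(RT) = (5.61 × 17.03) / (0.08206 × 222.0)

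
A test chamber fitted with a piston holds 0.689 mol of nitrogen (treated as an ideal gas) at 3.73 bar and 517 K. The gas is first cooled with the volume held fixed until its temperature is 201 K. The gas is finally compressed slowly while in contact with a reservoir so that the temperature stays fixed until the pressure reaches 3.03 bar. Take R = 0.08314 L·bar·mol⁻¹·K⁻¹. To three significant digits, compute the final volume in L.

V₃ ≈ 3.80 L

From PV = nRT: V₁ = nRT₁/P₁ = 7.940 L.
V constant ⇒ P ∝ T: V₂ = V₁; P₂ = P₁·(T₂/T₁) = 1.450 bar.
Isothermal, so P V is constant: T₃ = T₂; V₃ = V₂·(P₂/P₃) = 3.800 L.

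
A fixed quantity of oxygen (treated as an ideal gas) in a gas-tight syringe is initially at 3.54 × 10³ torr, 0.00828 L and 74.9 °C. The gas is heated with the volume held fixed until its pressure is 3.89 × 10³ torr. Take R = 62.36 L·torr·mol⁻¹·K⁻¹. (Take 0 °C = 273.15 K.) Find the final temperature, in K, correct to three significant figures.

T₂ ≈ 382 K

Convert: T₁ = 348.0 K.
Isochoric, so P/T is constant: V₂ = V₁; T₂ = T₁·(P₂/P₁) = 382.5 K.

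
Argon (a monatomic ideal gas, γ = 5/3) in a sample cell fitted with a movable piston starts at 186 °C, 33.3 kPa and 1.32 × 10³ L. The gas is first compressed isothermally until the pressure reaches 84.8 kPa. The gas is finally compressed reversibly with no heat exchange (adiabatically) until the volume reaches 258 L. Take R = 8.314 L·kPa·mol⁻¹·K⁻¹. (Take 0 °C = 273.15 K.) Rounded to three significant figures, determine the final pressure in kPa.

Convert: T₁ = 459.1 K.
Isothermal, so P V is constant: T₂ = T₁; V₂ = V₁·(P₁/P₂) = 518.3 L.
Reversible adiabatic, γ = 5/3: T₃ = T₂·(V₂/V₃)^(γ−1) = 731.1 K; P₃ = P₂·(V₂/V₃)^γ = 271.3 kPa.

P₃ ≈ 271 kPa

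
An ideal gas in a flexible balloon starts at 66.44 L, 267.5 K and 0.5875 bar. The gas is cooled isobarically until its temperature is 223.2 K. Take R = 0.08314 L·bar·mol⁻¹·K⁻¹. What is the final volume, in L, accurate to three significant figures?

P constant ⇒ V ∝ T: P₂ = P₁; V₂ = V₁·(T₂/T₁) = 55.44 L.

V₂ ≈ 55.4 L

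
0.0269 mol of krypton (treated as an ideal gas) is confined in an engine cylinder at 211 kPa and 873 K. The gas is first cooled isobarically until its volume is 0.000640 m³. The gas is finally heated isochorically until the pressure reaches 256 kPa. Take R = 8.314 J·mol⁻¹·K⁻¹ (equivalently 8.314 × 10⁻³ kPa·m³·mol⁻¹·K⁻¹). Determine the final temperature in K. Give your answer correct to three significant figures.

T₃ ≈ 733 K

From PV = nRT: V₁ = nRT₁/P₁ = 0.0009253 m³.
P constant ⇒ V ∝ T: P₂ = P₁; T₂ = T₁·(V₂/V₁) = 603.8 K.
V constant ⇒ P ∝ T: V₃ = V₂; T₃ = T₂·(P₃/P₂) = 732.6 K.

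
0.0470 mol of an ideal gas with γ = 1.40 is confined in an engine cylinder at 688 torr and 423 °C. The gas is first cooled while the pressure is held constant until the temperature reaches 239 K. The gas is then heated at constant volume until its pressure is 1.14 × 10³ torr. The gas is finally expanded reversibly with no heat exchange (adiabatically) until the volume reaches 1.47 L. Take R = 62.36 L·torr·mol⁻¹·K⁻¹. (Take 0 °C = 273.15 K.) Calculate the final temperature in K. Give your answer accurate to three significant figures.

Convert: T₁ = 696.1 K.
From PV = nRT: V₁ = nRT₁/P₁ = 2.966 L.
Isobaric, so V/T is constant: P₂ = P₁; V₂ = V₁·(T₂/T₁) = 1.018 L.
V constant ⇒ P ∝ T: V₃ = V₂; T₃ = T₂·(P₃/P₂) = 396.0 K.
Adiabatic (γ = 1.40), T V^(γ−1) and P V^γ constant: T₄ = T₃·(V₃/V₄)^(γ−1) = 341.9 K; P₄ = P₃·(V₃/V₄)^γ = 681.7 torr.

T₄ ≈ 342 K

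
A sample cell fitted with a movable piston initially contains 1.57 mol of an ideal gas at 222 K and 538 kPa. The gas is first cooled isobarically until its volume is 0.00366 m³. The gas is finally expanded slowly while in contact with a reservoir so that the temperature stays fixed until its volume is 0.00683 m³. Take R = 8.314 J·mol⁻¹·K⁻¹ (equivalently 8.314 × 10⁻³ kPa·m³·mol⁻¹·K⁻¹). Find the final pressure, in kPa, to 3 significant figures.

From PV = nRT: V₁ = nRT₁/P₁ = 0.005386 m³.
Isobaric, so V/T is constant: P₂ = P₁; T₂ = T₁·(V₂/V₁) = 150.9 K.
Isothermal, so P V is constant: T₃ = T₂; P₃ = P₂·(V₂/V₃) = 288.3 kPa.

P₃ ≈ 288 kPa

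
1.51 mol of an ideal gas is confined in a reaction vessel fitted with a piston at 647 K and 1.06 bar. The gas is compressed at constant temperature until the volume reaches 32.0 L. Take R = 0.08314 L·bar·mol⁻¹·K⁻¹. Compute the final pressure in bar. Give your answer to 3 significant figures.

From PV = nRT: V₁ = nRT₁/P₁ = 76.63 L.
T constant ⇒ Boyle's law P V = const: T₂ = T₁; P₂ = P₁·(V₁/V₂) = 2.538 bar.

P₂ ≈ 2.54 bar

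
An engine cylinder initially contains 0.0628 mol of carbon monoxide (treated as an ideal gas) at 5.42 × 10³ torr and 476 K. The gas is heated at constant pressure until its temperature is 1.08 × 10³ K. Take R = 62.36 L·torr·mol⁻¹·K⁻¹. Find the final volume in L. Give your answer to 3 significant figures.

V₂ ≈ 0.780 L

From PV = nRT: V₁ = nRT₁/P₁ = 0.3439 L.
Isobaric, so V/T is constant: P₂ = P₁; V₂ = V₁·(T₂/T₁) = 0.7804 L.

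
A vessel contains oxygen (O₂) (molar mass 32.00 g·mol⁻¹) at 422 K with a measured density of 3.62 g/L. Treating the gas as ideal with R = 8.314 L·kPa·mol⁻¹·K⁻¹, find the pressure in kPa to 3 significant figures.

P ≈ 397 kPa

ρ = PM/(RT) ⇒ P = ρRT/M = (3.62 × 8.314 × 422.0) / 32.00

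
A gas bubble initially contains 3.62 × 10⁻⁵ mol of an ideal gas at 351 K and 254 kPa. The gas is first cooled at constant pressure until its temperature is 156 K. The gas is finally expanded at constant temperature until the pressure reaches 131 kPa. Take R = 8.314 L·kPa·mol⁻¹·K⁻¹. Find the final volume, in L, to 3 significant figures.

V₃ ≈ 0.000358 L

From PV = nRT: V₁ = nRT₁/P₁ = 0.0004159 L.
P constant ⇒ V ∝ T: P₂ = P₁; V₂ = V₁·(T₂/T₁) = 0.0001848 L.
Isothermal, so P V is constant: T₃ = T₂; V₃ = V₂·(P₂/P₃) = 0.0003584 L.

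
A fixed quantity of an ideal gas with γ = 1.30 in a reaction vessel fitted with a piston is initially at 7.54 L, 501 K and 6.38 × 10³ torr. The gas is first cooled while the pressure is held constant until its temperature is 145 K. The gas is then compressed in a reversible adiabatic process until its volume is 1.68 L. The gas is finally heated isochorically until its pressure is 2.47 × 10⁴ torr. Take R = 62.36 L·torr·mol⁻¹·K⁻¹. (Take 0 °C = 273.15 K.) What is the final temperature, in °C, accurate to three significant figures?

Isobaric, so V/T is constant: P₂ = P₁; V₂ = V₁·(T₂/T₁) = 2.182 L.
Adiabatic (γ = 1.30), T V^(γ−1) and P V^γ constant: T₃ = T₂·(V₂/V₃)^(γ−1) = 156.8 K; P₃ = P₂·(V₂/V₃)^γ = 8964 torr.
Isochoric, so P/T is constant: V₄ = V₃; T₄ = T₃·(P₄/P₃) = 432.2 K.

T₄ ≈ 159 °C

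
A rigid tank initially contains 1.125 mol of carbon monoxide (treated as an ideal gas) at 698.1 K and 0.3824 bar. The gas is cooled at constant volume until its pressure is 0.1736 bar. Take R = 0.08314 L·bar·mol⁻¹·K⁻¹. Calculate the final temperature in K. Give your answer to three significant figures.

T₂ ≈ 317 K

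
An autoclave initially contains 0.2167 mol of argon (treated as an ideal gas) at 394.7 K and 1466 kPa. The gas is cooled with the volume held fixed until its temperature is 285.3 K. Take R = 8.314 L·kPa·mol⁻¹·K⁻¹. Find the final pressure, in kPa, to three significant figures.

P₂ ≈ 1.06e+03 kPa

From PV = nRT: V₁ = nRT₁/P₁ = 0.4851 L.
Isochoric, so P/T is constant: V₂ = V₁; P₂ = P₁·(T₂/T₁) = 1060 kPa.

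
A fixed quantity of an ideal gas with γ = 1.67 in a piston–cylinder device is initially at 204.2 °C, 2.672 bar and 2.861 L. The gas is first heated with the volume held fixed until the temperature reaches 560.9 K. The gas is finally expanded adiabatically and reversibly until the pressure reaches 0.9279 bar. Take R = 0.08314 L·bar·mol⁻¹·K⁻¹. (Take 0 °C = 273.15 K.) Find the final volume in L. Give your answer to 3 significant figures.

Convert: T₁ = 477.3 K.
V constant ⇒ P ∝ T: V₂ = V₁; P₂ = P₁·(T₂/T₁) = 3.140 bar.
Adiabatic (γ = 1.67), T V^(γ−1) and P V^γ constant: T₃ = T₂·(P₃/P₂)^((γ−1)/γ) = 344.0 K; V₃ = V₂·(P₂/P₃)^(1/γ) = 5.936 L.

V₃ ≈ 5.94 L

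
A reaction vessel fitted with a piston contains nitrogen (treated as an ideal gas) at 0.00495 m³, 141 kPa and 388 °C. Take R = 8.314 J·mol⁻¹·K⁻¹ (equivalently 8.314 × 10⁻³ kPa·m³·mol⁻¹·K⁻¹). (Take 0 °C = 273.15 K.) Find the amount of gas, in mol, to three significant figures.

Convert: T = 661.15 K.
PV = nRT ⇒ n = PV/(RT) = (141 × 0.00495) / (8.314 × 10⁻³ × 661.15)

n ≈ 0.127 mol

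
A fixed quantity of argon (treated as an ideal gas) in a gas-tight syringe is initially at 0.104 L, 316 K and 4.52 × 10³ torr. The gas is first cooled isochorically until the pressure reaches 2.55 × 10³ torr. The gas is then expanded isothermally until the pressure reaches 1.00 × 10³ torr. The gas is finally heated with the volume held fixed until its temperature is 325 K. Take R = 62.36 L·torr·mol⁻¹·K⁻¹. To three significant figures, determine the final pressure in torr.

P₄ ≈ 1.82e+03 torr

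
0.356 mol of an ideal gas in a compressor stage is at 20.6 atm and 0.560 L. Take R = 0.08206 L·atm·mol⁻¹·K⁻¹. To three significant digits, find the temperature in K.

T ≈ 395 K

PV = nRT ⇒ T = PV/(nR) = (20.6 × 0.560) / (0.356 × 0.08206)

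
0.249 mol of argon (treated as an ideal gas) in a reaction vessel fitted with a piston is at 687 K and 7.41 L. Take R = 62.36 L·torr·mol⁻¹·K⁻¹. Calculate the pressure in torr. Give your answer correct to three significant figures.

P ≈ 1.44e+03 torr

PV = nRT ⇒ P = nRT/V = (0.249 × 62.36 × 687) / 7.41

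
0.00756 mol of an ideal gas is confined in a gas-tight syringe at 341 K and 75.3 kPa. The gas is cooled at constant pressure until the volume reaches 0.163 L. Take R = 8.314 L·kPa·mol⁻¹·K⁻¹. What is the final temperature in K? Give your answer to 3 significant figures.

From PV = nRT: V₁ = nRT₁/P₁ = 0.2846 L.
Isobaric, so V/T is constant: P₂ = P₁; T₂ = T₁·(V₂/V₁) = 195.3 K.

T₂ ≈ 195 K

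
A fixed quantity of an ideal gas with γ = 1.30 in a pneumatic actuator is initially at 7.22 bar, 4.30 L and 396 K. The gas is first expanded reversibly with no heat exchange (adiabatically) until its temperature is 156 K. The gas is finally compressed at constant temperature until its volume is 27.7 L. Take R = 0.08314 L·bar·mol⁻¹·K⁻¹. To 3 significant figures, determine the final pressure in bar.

P₃ ≈ 0.442 bar

Adiabatic (γ = 1.30), T V^(γ−1) and P V^γ constant: P₂ = P₁·(T₂/T₁)^(γ/(γ−1)) = 0.1275 bar; V₂ = V₁·(T₁/T₂)^(1/(γ−1)) = 95.95 L.
T constant ⇒ Boyle's law P V = const: T₃ = T₂; P₃ = P₂·(V₂/V₃) = 0.4415 bar.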